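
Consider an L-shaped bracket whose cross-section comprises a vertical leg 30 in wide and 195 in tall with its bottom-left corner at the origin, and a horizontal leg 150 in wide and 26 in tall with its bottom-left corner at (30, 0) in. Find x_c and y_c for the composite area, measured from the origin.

x_c = 51.00 in, y_c = 63.70 in

vertical leg: A = 30 × 195 = 5850.00, centroid at (15.00, 97.50).
horizontal leg: A = 150 × 26 = 3900.00, centroid at (105.00, 13.00).
ΣA = 9750.00 in²
ΣAx_c = (5850.00)(15.00) + (3900.00)(105.00) = 497250.00 in³
ΣAy_c = (5850.00)(97.50) + (3900.00)(13.00) = 621075.00 in³
x_c = 497250.00 / 9750.00 = 51.00 in
y_c = 621075.00 / 9750.00 = 63.70 in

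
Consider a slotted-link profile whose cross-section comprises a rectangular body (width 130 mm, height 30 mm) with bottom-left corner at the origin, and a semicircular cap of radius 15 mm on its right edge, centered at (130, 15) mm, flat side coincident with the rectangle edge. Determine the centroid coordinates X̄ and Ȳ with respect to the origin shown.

rectangular body: A = 130 × 30 = 3900.00, centroid at (65.00, 15.00).
semicircular end: A = ½π·15² = 353.43, centroid at (136.37, 15.00).
ΣA = 4253.43 mm², ΣAX̄ = 301695.79 mm³, ΣAȲ = 63801.44 mm³.
X̄ = 301695.79/4253.43 = 70.93 mm; Ȳ = 63801.44/4253.43 = 15.00 mm.

X̄ = 70.93 mm, Ȳ = 15.00 mm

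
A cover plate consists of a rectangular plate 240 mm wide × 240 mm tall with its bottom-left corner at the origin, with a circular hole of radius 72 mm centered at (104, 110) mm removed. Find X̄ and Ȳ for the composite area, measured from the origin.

X̄ = 126.31 mm, Ȳ = 123.94 mm

plate: A = 240 × 240 = 57600.00, centroid at (120.00, 120.00).
hole: A = −π·72² = -16286.02, centroid at (104.00, 110.00).
ΣA = 41313.98 mm², ΣAX̄ = 5218254.30 mm³, ΣAȲ = 5120538.21 mm³.
X̄ = 5218254.30/41313.98 = 126.31 mm; Ȳ = 5120538.21/41313.98 = 123.94 mm.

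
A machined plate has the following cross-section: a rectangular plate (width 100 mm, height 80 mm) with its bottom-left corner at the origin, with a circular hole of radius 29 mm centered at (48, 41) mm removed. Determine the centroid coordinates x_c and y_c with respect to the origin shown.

Part | A | x̄ᵢ | ȳᵢ | A·x̄ᵢ | A·ȳᵢ
plate | 8000.00 | 50.00 | 40.00 | 400000.00 | 320000.00
hole | -2642.08 | 48.00 | 41.00 | -126819.81 | -108325.26
Σ | 5357.92 |  |  | 273180.19 | 211674.74
x_c = 273180.19 / 5357.92 = 50.99 mm
y_c = 211674.74 / 5357.92 = 39.51 mm

x_c = 50.99 mm, y_c = 39.51 mm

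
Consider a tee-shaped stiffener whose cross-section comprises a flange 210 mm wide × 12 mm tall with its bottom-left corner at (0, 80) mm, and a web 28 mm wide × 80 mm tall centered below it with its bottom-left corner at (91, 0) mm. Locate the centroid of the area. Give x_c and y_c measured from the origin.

Part | A | x̄ᵢ | ȳᵢ | A·x̄ᵢ | A·ȳᵢ
web | 2240.00 | 105.00 | 40.00 | 235200.00 | 89600.00
flange | 2520.00 | 105.00 | 86.00 | 264600.00 | 216720.00
Σ | 4760.00 |  |  | 499800.00 | 306320.00
x_c = 499800.00 / 4760.00 = 105.00 mm
y_c = 306320.00 / 4760.00 = 64.35 mm

x_c = 105.00 mm, y_c = 64.35 mm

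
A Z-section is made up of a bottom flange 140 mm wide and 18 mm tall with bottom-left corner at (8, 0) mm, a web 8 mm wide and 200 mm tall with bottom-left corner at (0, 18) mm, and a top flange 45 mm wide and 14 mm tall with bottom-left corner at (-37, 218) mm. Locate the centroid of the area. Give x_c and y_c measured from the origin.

x_c = 40.81 mm, y_c = 74.36 mm

Part | A | x̄ᵢ | ȳᵢ | A·x̄ᵢ | A·ȳᵢ
bottom flange | 2520.00 | 78.00 | 9.00 | 196560.00 | 22680.00
web | 1600.00 | 4.00 | 118.00 | 6400.00 | 188800.00
top flange | 630.00 | -14.50 | 225.00 | -9135.00 | 141750.00
Σ | 4750.00 |  |  | 193825.00 | 353230.00
x_c = 193825.00 / 4750.00 = 40.81 mm
y_c = 353230.00 / 4750.00 = 74.36 mm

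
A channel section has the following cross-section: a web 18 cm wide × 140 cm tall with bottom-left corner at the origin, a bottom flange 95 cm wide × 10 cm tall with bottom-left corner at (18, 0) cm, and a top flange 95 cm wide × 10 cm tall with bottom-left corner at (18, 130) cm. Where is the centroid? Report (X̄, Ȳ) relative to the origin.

X̄ = 33.29 cm, Ȳ = 70.00 cm

Part | A | x̄ᵢ | ȳᵢ | A·x̄ᵢ | A·ȳᵢ
web | 2520.00 | 9.00 | 70.00 | 22680.00 | 176400.00
bottom flange | 950.00 | 65.50 | 5.00 | 62225.00 | 4750.00
top flange | 950.00 | 65.50 | 135.00 | 62225.00 | 128250.00
Σ | 4420.00 |  |  | 147130.00 | 309400.00
X̄ = 147130.00 / 4420.00 = 33.29 cm
Ȳ = 309400.00 / 4420.00 = 70.00 cm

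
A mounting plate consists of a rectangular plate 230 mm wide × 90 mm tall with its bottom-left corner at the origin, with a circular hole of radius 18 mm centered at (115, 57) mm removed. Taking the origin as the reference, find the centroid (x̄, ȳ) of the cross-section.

plate: A = 230 × 90 = 20700.00, centroid at (115.00, 45.00).
hole: A = −π·18² = -1017.88, centroid at (115.00, 57.00).
ΣA = 19682.12 mm², ΣAx̄ = 2263444.26 mm³, ΣAȳ = 873481.07 mm³.
x̄ = 2263444.26/19682.12 = 115.00 mm; ȳ = 873481.07/19682.12 = 44.38 mm.

x̄ = 115.00 mm, ȳ = 44.38 mm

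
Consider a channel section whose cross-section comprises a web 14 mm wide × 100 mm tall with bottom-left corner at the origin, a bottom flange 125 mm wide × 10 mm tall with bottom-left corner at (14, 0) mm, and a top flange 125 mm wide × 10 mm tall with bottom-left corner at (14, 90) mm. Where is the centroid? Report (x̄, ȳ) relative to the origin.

Part | A | x̄ᵢ | ȳᵢ | A·x̄ᵢ | A·ȳᵢ
web | 1400.00 | 7.00 | 50.00 | 9800.00 | 70000.00
bottom flange | 1250.00 | 76.50 | 5.00 | 95625.00 | 6250.00
top flange | 1250.00 | 76.50 | 95.00 | 95625.00 | 118750.00
Σ | 3900.00 |  |  | 201050.00 | 195000.00
x̄ = 201050.00 / 3900.00 = 51.55 mm
ȳ = 195000.00 / 3900.00 = 50.00 mm

x̄ = 51.55 mm, ȳ = 50.00 mm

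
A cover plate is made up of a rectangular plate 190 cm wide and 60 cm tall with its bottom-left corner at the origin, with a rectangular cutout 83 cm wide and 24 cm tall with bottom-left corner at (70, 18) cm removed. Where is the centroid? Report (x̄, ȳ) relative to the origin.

x̄ = 91.51 cm, ȳ = 30.00 cm

plate: A = 190 × 60 = 11400.00, centroid at (95.00, 30.00).
hole: A = −(83 × 24) = -1992.00, centroid at (111.50, 30.00).
ΣA = 9408.00 cm², ΣAx̄ = 860892.00 cm³, ΣAȳ = 282240.00 cm³.
x̄ = 860892.00/9408.00 = 91.51 cm; ȳ = 282240.00/9408.00 = 30.00 cm.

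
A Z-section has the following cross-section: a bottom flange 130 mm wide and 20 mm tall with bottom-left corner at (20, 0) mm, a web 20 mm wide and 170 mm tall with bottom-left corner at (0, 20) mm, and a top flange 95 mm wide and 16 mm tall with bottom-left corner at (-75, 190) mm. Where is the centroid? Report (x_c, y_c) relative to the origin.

Part | A | x̄ᵢ | ȳᵢ | A·x̄ᵢ | A·ȳᵢ
bottom flange | 2600.00 | 85.00 | 10.00 | 221000.00 | 26000.00
web | 3400.00 | 10.00 | 105.00 | 34000.00 | 357000.00
top flange | 1520.00 | -27.50 | 198.00 | -41800.00 | 300960.00
Σ | 7520.00 |  |  | 213200.00 | 683960.00
x_c = 213200.00 / 7520.00 = 28.35 mm
y_c = 683960.00 / 7520.00 = 90.95 mm

x_c = 28.35 mm, y_c = 90.95 mm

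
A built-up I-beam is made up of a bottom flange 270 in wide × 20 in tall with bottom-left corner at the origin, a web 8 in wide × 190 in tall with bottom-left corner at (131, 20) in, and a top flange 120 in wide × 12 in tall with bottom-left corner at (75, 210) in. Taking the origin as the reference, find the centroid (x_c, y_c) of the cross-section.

Part | A | x̄ᵢ | ȳᵢ | A·x̄ᵢ | A·ȳᵢ
bottom flange | 5400.00 | 135.00 | 10.00 | 729000.00 | 54000.00
web | 1520.00 | 135.00 | 115.00 | 205200.00 | 174800.00
top flange | 1440.00 | 135.00 | 216.00 | 194400.00 | 311040.00
Σ | 8360.00 |  |  | 1128600.00 | 539840.00
x_c = 1128600.00 / 8360.00 = 135.00 in
y_c = 539840.00 / 8360.00 = 64.57 in

x_c = 135.00 in, y_c = 64.57 in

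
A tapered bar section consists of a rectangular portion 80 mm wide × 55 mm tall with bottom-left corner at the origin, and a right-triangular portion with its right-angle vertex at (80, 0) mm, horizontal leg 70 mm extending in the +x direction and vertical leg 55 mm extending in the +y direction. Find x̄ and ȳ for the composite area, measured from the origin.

rectangular portion: A = 80 × 55 = 4400.00, centroid at (40.00, 27.50).
triangular portion: A = ½·70·55 = 1925.00, centroid at (103.33, 18.33).
ΣA = 6325.00 mm², ΣAx̄ = 374916.67 mm³, ΣAȳ = 156291.67 mm³.
x̄ = 374916.67/6325.00 = 59.28 mm; ȳ = 156291.67/6325.00 = 24.71 mm.

x̄ = 59.28 mm, ȳ = 24.71 mm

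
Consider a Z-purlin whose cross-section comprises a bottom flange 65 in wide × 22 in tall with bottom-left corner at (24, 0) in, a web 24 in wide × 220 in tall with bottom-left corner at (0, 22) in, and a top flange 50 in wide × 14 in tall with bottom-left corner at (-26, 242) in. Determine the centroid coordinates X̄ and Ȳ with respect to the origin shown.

bottom flange: A = 65 × 22 = 1430.00, centroid at (56.50, 11.00).
web: A = 24 × 220 = 5280.00, centroid at (12.00, 132.00).
top flange: A = 50 × 14 = 700.00, centroid at (-1.00, 249.00).
ΣA = 7410.00 in²
ΣAX̄ = (1430.00)(56.50) + (5280.00)(12.00) + (700.00)(-1.00) = 143455.00 in³
ΣAȲ = (1430.00)(11.00) + (5280.00)(132.00) + (700.00)(249.00) = 886990.00 in³
X̄ = 143455.00 / 7410.00 = 19.36 in
Ȳ = 886990.00 / 7410.00 = 119.70 in

X̄ = 19.36 in, Ȳ = 119.70 in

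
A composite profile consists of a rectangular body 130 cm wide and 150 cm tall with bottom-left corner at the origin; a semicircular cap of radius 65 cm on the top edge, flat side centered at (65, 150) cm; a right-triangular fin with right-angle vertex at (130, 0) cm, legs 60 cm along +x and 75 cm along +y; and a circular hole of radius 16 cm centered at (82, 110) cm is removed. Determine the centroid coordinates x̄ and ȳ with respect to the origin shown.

Part | A | x̄ᵢ | ȳᵢ | A·x̄ᵢ | A·ȳᵢ
rectangular body | 19500.00 | 65.00 | 75.00 | 1267500.00 | 1462500.00
semicircular top | 6636.61 | 65.00 | 177.59 | 431379.94 | 1178575.51
triangular fin | 2250.00 | 150.00 | 25.00 | 337500.00 | 56250.00
hole | -804.25 | 82.00 | 110.00 | -65948.31 | -88467.25
Σ | 27582.37 |  |  | 1970431.63 | 2608858.26
x̄ = 1970431.63 / 27582.37 = 71.44 cm
ȳ = 2608858.26 / 27582.37 = 94.58 cm

x̄ = 71.44 cm, ȳ = 94.58 cm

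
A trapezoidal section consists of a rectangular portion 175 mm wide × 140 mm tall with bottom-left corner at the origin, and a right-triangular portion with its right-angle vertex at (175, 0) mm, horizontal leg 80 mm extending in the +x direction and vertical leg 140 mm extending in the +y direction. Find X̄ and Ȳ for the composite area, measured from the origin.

rectangular portion: A = 175 × 140 = 24500.00, centroid at (87.50, 70.00).
triangular portion: A = ½·80·140 = 5600.00, centroid at (201.67, 46.67).
ΣA = 30100.00 mm², ΣAX̄ = 3273083.33 mm³, ΣAȲ = 1976333.33 mm³.
X̄ = 3273083.33/30100.00 = 108.74 mm; Ȳ = 1976333.33/30100.00 = 65.66 mm.

X̄ = 108.74 mm, Ȳ = 65.66 mm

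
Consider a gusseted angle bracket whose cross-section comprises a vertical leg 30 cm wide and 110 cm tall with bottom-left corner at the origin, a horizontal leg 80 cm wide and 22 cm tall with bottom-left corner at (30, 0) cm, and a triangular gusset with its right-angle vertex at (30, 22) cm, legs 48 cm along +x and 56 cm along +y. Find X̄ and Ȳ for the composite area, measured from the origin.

vertical leg: A = 30 × 110 = 3300.00, centroid at (15.00, 55.00).
horizontal leg: A = 80 × 22 = 1760.00, centroid at (70.00, 11.00).
gusset: A = ½·48·56 = 1344.00, centroid at (46.00, 40.67).
ΣA = 6404.00 cm², ΣAX̄ = 234524.00 cm³, ΣAȲ = 255516.00 cm³.
X̄ = 234524.00/6404.00 = 36.62 cm; Ȳ = 255516.00/6404.00 = 39.90 cm.

X̄ = 36.62 cm, Ȳ = 39.90 cm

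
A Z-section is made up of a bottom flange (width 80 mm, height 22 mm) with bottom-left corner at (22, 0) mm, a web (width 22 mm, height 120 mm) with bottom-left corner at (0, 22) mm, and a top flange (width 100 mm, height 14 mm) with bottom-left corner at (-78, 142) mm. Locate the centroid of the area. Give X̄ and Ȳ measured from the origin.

X̄ = 17.06 mm, Ȳ = 76.63 mm

bottom flange: A = 80 × 22 = 1760.00, centroid at (62.00, 11.00).
web: A = 22 × 120 = 2640.00, centroid at (11.00, 82.00).
top flange: A = 100 × 14 = 1400.00, centroid at (-28.00, 149.00).
ΣA = 5800.00 mm²
ΣAX̄ = (1760.00)(62.00) + (2640.00)(11.00) + (1400.00)(-28.00) = 98960.00 mm³
ΣAȲ = (1760.00)(11.00) + (2640.00)(82.00) + (1400.00)(149.00) = 444440.00 mm³
X̄ = 98960.00 / 5800.00 = 17.06 mm
Ȳ = 444440.00 / 5800.00 = 76.63 mm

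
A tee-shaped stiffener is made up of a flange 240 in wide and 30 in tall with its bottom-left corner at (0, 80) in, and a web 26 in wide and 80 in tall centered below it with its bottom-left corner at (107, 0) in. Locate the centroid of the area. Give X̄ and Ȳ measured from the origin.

X̄ = 120.00 in, Ȳ = 82.67 in

Part | A | x̄ᵢ | ȳᵢ | A·x̄ᵢ | A·ȳᵢ
web | 2080.00 | 120.00 | 40.00 | 249600.00 | 83200.00
flange | 7200.00 | 120.00 | 95.00 | 864000.00 | 684000.00
Σ | 9280.00 |  |  | 1113600.00 | 767200.00
X̄ = 1113600.00 / 9280.00 = 120.00 in
Ȳ = 767200.00 / 9280.00 = 82.67 in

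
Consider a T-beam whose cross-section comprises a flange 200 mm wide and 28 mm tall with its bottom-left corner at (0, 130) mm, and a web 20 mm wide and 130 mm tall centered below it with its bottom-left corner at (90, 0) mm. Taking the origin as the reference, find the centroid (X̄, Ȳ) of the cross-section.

X̄ = 100.00 mm, Ȳ = 118.95 mm

web: A = 20 × 130 = 2600.00, centroid at (100.00, 65.00).
flange: A = 200 × 28 = 5600.00, centroid at (100.00, 144.00).
ΣA = 8200.00 mm², ΣAX̄ = 820000.00 mm³, ΣAȲ = 975400.00 mm³.
X̄ = 820000.00/8200.00 = 100.00 mm; Ȳ = 975400.00/8200.00 = 118.95 mm.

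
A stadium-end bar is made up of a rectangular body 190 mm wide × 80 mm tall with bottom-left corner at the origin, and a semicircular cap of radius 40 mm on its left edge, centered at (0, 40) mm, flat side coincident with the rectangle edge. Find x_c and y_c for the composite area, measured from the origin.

x_c = 79.11 mm, y_c = 40.00 mm

Part | A | x̄ᵢ | ȳᵢ | A·x̄ᵢ | A·ȳᵢ
rectangular body | 15200.00 | 95.00 | 40.00 | 1444000.00 | 608000.00
semicircular end | 2513.27 | -16.98 | 40.00 | -42666.67 | 100530.96
Σ | 17713.27 |  |  | 1401333.33 | 708530.96
x_c = 1401333.33 / 17713.27 = 79.11 mm
y_c = 708530.96 / 17713.27 = 40.00 mm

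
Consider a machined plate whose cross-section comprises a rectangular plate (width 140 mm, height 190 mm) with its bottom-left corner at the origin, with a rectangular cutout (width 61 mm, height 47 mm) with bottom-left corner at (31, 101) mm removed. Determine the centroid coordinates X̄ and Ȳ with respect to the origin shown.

plate: A = 140 × 190 = 26600.00, centroid at (70.00, 95.00).
hole: A = −(61 × 47) = -2867.00, centroid at (61.50, 124.50).
ΣA = 23733.00 mm², ΣAX̄ = 1685679.50 mm³, ΣAȲ = 2170058.50 mm³.
X̄ = 1685679.50/23733.00 = 71.03 mm; Ȳ = 2170058.50/23733.00 = 91.44 mm.

X̄ = 71.03 mm, Ȳ = 91.44 mm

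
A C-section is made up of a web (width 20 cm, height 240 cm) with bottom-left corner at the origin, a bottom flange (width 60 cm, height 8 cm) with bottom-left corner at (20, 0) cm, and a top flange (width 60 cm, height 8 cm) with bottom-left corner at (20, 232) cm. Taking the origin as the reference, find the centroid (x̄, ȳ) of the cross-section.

web: A = 20 × 240 = 4800.00, centroid at (10.00, 120.00).
bottom flange: A = 60 × 8 = 480.00, centroid at (50.00, 4.00).
top flange: A = 60 × 8 = 480.00, centroid at (50.00, 236.00).
ΣA = 5760.00 cm², ΣAx̄ = 96000.00 cm³, ΣAȳ = 691200.00 cm³.
x̄ = 96000.00/5760.00 = 16.67 cm; ȳ = 691200.00/5760.00 = 120.00 cm.

x̄ = 16.67 cm, ȳ = 120.00 cm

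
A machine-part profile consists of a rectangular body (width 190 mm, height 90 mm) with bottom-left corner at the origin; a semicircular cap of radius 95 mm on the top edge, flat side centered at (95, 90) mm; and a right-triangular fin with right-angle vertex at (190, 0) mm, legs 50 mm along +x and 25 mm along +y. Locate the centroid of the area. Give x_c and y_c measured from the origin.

rectangular body: A = 190 × 90 = 17100.00, centroid at (95.00, 45.00).
semicircular top: A = ½π·95² = 14176.44, centroid at (95.00, 130.32).
triangular fin: A = ½·50·25 = 625.00, centroid at (206.67, 8.33).
ΣA = 31901.44 mm²
ΣAx_c = (17100.00)(95.00) + (14176.44)(95.00) + (625.00)(206.67) = 3100428.17 mm³
ΣAy_c = (17100.00)(45.00) + (14176.44)(130.32) + (625.00)(8.33) = 2622170.98 mm³
x_c = 3100428.17 / 31901.44 = 97.19 mm
y_c = 2622170.98 / 31901.44 = 82.20 mm

x_c = 97.19 mm, y_c = 82.20 mm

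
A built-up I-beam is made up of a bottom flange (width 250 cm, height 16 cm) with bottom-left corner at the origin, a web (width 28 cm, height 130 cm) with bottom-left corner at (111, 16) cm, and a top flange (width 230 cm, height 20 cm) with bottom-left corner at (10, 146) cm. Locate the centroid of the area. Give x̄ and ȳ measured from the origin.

bottom flange: A = 250 × 16 = 4000.00, centroid at (125.00, 8.00).
web: A = 28 × 130 = 3640.00, centroid at (125.00, 81.00).
top flange: A = 230 × 20 = 4600.00, centroid at (125.00, 156.00).
ΣA = 12240.00 cm², ΣAx̄ = 1530000.00 cm³, ΣAȳ = 1044440.00 cm³.
x̄ = 1530000.00/12240.00 = 125.00 cm; ȳ = 1044440.00/12240.00 = 85.33 cm.

x̄ = 125.00 cm, ȳ = 85.33 cm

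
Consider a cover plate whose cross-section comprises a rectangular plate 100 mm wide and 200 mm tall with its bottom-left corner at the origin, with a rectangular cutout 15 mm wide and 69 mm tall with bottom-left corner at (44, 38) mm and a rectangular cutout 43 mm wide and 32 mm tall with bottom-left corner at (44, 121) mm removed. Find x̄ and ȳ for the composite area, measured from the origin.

x̄ = 48.70 mm, ȳ = 98.72 mm

plate: A = 100 × 200 = 20000.00, centroid at (50.00, 100.00).
hole 1: A = −(15 × 69) = -1035.00, centroid at (51.50, 72.50).
hole 2: A = −(43 × 32) = -1376.00, centroid at (65.50, 137.00).
ΣA = 17589.00 mm²
ΣAx̄ = (20000.00)(50.00) + (-1035.00)(51.50) + (-1376.00)(65.50) = 856569.50 mm³
ΣAȳ = (20000.00)(100.00) + (-1035.00)(72.50) + (-1376.00)(137.00) = 1736450.50 mm³
x̄ = 856569.50 / 17589.00 = 48.70 mm
ȳ = 1736450.50 / 17589.00 = 98.72 mm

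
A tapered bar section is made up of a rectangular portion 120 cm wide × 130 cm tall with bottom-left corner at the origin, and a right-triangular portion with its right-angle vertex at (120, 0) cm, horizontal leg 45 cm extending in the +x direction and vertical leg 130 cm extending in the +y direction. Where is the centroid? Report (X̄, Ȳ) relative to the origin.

rectangular portion: A = 120 × 130 = 15600.00, centroid at (60.00, 65.00).
triangular portion: A = ½·45·130 = 2925.00, centroid at (135.00, 43.33).
ΣA = 18525.00 cm², ΣAX̄ = 1330875.00 cm³, ΣAȲ = 1140750.00 cm³.
X̄ = 1330875.00/18525.00 = 71.84 cm; Ȳ = 1140750.00/18525.00 = 61.58 cm.

X̄ = 71.84 cm, Ȳ = 61.58 cm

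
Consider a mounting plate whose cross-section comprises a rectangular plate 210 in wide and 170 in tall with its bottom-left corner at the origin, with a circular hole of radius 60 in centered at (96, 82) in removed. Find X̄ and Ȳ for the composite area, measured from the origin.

plate: A = 210 × 170 = 35700.00, centroid at (105.00, 85.00).
hole: A = −π·60² = -11309.73, centroid at (96.00, 82.00).
ΣA = 24390.27 in²
ΣAX̄ = (35700.00)(105.00) + (-11309.73)(96.00) = 2662765.58 in³
ΣAȲ = (35700.00)(85.00) + (-11309.73)(82.00) = 2107101.85 in³
X̄ = 2662765.58 / 24390.27 = 109.17 in
Ȳ = 2107101.85 / 24390.27 = 86.39 in

X̄ = 109.17 in, Ȳ = 86.39 in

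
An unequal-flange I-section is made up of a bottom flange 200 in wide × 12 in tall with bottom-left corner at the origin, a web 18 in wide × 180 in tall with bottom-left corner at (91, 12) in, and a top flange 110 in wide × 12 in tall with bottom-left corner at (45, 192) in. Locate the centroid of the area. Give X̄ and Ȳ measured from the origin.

Part | A | x̄ᵢ | ȳᵢ | A·x̄ᵢ | A·ȳᵢ
bottom flange | 2400.00 | 100.00 | 6.00 | 240000.00 | 14400.00
web | 3240.00 | 100.00 | 102.00 | 324000.00 | 330480.00
top flange | 1320.00 | 100.00 | 198.00 | 132000.00 | 261360.00
Σ | 6960.00 |  |  | 696000.00 | 606240.00
X̄ = 696000.00 / 6960.00 = 100.00 in
Ȳ = 606240.00 / 6960.00 = 87.10 in

X̄ = 100.00 in, Ȳ = 87.10 in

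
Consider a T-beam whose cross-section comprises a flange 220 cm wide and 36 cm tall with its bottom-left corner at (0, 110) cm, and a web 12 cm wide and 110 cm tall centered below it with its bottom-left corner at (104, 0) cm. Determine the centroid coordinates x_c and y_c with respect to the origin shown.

Part | A | x̄ᵢ | ȳᵢ | A·x̄ᵢ | A·ȳᵢ
web | 1320.00 | 110.00 | 55.00 | 145200.00 | 72600.00
flange | 7920.00 | 110.00 | 128.00 | 871200.00 | 1013760.00
Σ | 9240.00 |  |  | 1016400.00 | 1086360.00
x_c = 1016400.00 / 9240.00 = 110.00 cm
y_c = 1086360.00 / 9240.00 = 117.57 cm

x_c = 110.00 cm, y_c = 117.57 cm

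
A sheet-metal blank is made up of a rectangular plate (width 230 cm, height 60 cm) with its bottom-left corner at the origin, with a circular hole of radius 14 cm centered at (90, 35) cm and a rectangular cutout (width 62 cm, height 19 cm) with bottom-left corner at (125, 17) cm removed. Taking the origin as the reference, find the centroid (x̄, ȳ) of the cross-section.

x̄ = 112.26 cm, ȳ = 30.09 cm

plate: A = 230 × 60 = 13800.00, centroid at (115.00, 30.00).
hole 1: A = −π·14² = -615.75, centroid at (90.00, 35.00).
hole 2: A = −(62 × 19) = -1178.00, centroid at (156.00, 26.50).
ΣA = 12006.25 cm²
ΣAx̄ = (13800.00)(115.00) + (-615.75)(90.00) + (-1178.00)(156.00) = 1347814.31 cm³
ΣAȳ = (13800.00)(30.00) + (-615.75)(35.00) + (-1178.00)(26.50) = 361231.67 cm³
x̄ = 1347814.31 / 12006.25 = 112.26 cm
ȳ = 361231.67 / 12006.25 = 30.09 cm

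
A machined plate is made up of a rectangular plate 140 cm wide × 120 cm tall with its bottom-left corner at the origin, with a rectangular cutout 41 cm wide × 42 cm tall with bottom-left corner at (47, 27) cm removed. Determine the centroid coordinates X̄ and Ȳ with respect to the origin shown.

X̄ = 70.29 cm, Ȳ = 61.37 cm

plate: A = 140 × 120 = 16800.00, centroid at (70.00, 60.00).
hole: A = −(41 × 42) = -1722.00, centroid at (67.50, 48.00).
ΣA = 15078.00 cm², ΣAX̄ = 1059765.00 cm³, ΣAȲ = 925344.00 cm³.
X̄ = 1059765.00/15078.00 = 70.29 cm; Ȳ = 925344.00/15078.00 = 61.37 cm.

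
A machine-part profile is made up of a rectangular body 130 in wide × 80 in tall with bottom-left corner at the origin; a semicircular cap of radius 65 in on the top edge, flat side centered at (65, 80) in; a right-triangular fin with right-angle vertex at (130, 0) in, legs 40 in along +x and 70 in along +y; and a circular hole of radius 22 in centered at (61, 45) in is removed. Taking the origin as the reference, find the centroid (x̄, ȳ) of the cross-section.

x̄ = 71.84 in, ȳ = 64.69 in

rectangular body: A = 130 × 80 = 10400.00, centroid at (65.00, 40.00).
semicircular top: A = ½π·65² = 6636.61, centroid at (65.00, 107.59).
triangular fin: A = ½·40·70 = 1400.00, centroid at (143.33, 23.33).
hole: A = −π·22² = -1520.53, centroid at (61.00, 45.00).
ΣA = 16916.08 in², ΣAx̄ = 1215294.23 in³, ΣAȳ = 1094255.27 in³.
x̄ = 1215294.23/16916.08 = 71.84 in; ȳ = 1094255.27/16916.08 = 64.69 in.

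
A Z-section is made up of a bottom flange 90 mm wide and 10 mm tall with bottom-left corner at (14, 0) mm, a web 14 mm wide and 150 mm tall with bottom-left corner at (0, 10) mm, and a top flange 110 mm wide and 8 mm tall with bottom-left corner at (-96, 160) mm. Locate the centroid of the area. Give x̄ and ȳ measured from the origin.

bottom flange: A = 90 × 10 = 900.00, centroid at (59.00, 5.00).
web: A = 14 × 150 = 2100.00, centroid at (7.00, 85.00).
top flange: A = 110 × 8 = 880.00, centroid at (-41.00, 164.00).
ΣA = 3880.00 mm², ΣAx̄ = 31720.00 mm³, ΣAȳ = 327320.00 mm³.
x̄ = 31720.00/3880.00 = 8.18 mm; ȳ = 327320.00/3880.00 = 84.36 mm.

x̄ = 8.18 mm, ȳ = 84.36 mm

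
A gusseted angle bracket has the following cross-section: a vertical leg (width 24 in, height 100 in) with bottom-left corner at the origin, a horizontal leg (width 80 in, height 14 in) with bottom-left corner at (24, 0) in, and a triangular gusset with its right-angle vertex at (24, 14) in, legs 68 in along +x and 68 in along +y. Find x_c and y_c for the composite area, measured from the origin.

Part | A | x̄ᵢ | ȳᵢ | A·x̄ᵢ | A·ȳᵢ
vertical leg | 2400.00 | 12.00 | 50.00 | 28800.00 | 120000.00
horizontal leg | 1120.00 | 64.00 | 7.00 | 71680.00 | 7840.00
gusset | 2312.00 | 46.67 | 36.67 | 107893.33 | 84773.33
Σ | 5832.00 |  |  | 208373.33 | 212613.33
x_c = 208373.33 / 5832.00 = 35.73 in
y_c = 212613.33 / 5832.00 = 36.46 in

x_c = 35.73 in, y_c = 36.46 in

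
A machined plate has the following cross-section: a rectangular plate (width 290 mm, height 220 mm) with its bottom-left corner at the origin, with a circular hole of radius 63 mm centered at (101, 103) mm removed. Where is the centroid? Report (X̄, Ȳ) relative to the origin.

plate: A = 290 × 220 = 63800.00, centroid at (145.00, 110.00).
hole: A = −π·63² = -12468.98, centroid at (101.00, 103.00).
ΣA = 51331.02 mm²
ΣAX̄ = (63800.00)(145.00) + (-12468.98)(101.00) = 7991632.89 mm³
ΣAȲ = (63800.00)(110.00) + (-12468.98)(103.00) = 5733694.93 mm³
X̄ = 7991632.89 / 51331.02 = 155.69 mm
Ȳ = 5733694.93 / 51331.02 = 111.70 mm

X̄ = 155.69 mm, Ȳ = 111.70 mm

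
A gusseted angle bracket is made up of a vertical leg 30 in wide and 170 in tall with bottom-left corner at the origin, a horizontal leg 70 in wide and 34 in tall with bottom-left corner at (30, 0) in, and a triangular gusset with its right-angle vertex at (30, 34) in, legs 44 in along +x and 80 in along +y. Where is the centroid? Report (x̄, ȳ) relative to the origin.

vertical leg: A = 30 × 170 = 5100.00, centroid at (15.00, 85.00).
horizontal leg: A = 70 × 34 = 2380.00, centroid at (65.00, 17.00).
gusset: A = ½·44·80 = 1760.00, centroid at (44.67, 60.67).
ΣA = 9240.00 in²
ΣAx̄ = (5100.00)(15.00) + (2380.00)(65.00) + (1760.00)(44.67) = 309813.33 in³
ΣAȳ = (5100.00)(85.00) + (2380.00)(17.00) + (1760.00)(60.67) = 580733.33 in³
x̄ = 309813.33 / 9240.00 = 33.53 in
ȳ = 580733.33 / 9240.00 = 62.85 in

x̄ = 33.53 in, ȳ = 62.85 in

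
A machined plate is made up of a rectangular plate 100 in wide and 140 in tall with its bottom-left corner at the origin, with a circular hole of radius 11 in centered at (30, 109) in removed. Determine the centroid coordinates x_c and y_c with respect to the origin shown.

plate: A = 100 × 140 = 14000.00, centroid at (50.00, 70.00).
hole: A = −π·11² = -380.13, centroid at (30.00, 109.00).
ΣA = 13619.87 in², ΣAx_c = 688596.02 in³, ΣAy_c = 938565.53 in³.
x_c = 688596.02/13619.87 = 50.56 in; y_c = 938565.53/13619.87 = 68.91 in.

x_c = 50.56 in, y_c = 68.91 in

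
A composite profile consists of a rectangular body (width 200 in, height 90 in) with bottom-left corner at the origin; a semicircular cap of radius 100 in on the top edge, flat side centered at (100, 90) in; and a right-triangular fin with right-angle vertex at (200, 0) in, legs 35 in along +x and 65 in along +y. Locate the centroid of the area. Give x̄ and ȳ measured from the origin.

x̄ = 103.65 in, ȳ = 83.66 in

rectangular body: A = 200 × 90 = 18000.00, centroid at (100.00, 45.00).
semicircular top: A = ½π·100² = 15707.96, centroid at (100.00, 132.44).
triangular fin: A = ½·35·65 = 1137.50, centroid at (211.67, 21.67).
ΣA = 34845.46 in², ΣAx̄ = 3611567.16 in³, ΣAȳ = 2915029.19 in³.
x̄ = 3611567.16/34845.46 = 103.65 in; ȳ = 2915029.19/34845.46 = 83.66 in.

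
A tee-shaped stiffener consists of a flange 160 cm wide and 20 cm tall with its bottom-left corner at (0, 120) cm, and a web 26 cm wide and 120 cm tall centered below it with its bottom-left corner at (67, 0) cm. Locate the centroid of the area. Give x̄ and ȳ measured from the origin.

x̄ = 80.00 cm, ȳ = 95.44 cm

web: A = 26 × 120 = 3120.00, centroid at (80.00, 60.00).
flange: A = 160 × 20 = 3200.00, centroid at (80.00, 130.00).
ΣA = 6320.00 cm², ΣAx̄ = 505600.00 cm³, ΣAȳ = 603200.00 cm³.
x̄ = 505600.00/6320.00 = 80.00 cm; ȳ = 603200.00/6320.00 = 95.44 cm.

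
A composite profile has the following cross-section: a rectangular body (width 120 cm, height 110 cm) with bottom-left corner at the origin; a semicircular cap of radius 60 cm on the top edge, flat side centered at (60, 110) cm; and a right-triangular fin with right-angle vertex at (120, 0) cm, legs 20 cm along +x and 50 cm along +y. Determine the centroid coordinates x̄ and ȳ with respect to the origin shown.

x̄ = 61.72 cm, ȳ = 77.52 cm

Part | A | x̄ᵢ | ȳᵢ | A·x̄ᵢ | A·ȳᵢ
rectangular body | 13200.00 | 60.00 | 55.00 | 792000.00 | 726000.00
semicircular top | 5654.87 | 60.00 | 135.46 | 339292.01 | 766035.35
triangular fin | 500.00 | 126.67 | 16.67 | 63333.33 | 8333.33
Σ | 19354.87 |  |  | 1194625.34 | 1500368.68
x̄ = 1194625.34 / 19354.87 = 61.72 cm
ȳ = 1500368.68 / 19354.87 = 77.52 cm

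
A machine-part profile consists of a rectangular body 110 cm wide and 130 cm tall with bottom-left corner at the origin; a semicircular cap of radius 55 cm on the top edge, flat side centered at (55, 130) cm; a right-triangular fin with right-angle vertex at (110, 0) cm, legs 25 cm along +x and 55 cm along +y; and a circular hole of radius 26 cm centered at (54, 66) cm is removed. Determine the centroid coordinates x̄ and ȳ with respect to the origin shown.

x̄ = 57.59 cm, ȳ = 86.89 cm

rectangular body: A = 110 × 130 = 14300.00, centroid at (55.00, 65.00).
semicircular top: A = ½π·55² = 4751.66, centroid at (55.00, 153.34).
triangular fin: A = ½·25·55 = 687.50, centroid at (118.33, 18.33).
hole: A = −π·26² = -2123.72, centroid at (54.00, 66.00).
ΣA = 17615.44 cm², ΣAx̄ = 1014514.71 cm³, ΣAȳ = 1530571.19 cm³.
x̄ = 1014514.71/17615.44 = 57.59 cm; ȳ = 1530571.19/17615.44 = 86.89 cm.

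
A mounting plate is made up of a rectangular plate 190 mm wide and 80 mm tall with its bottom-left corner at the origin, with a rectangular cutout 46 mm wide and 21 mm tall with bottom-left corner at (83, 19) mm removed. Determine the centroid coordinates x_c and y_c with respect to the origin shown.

Part | A | x̄ᵢ | ȳᵢ | A·x̄ᵢ | A·ȳᵢ
plate | 15200.00 | 95.00 | 40.00 | 1444000.00 | 608000.00
hole | -966.00 | 106.00 | 29.50 | -102396.00 | -28497.00
Σ | 14234.00 |  |  | 1341604.00 | 579503.00
x_c = 1341604.00 / 14234.00 = 94.25 mm
y_c = 579503.00 / 14234.00 = 40.71 mm

x_c = 94.25 mm, y_c = 40.71 mm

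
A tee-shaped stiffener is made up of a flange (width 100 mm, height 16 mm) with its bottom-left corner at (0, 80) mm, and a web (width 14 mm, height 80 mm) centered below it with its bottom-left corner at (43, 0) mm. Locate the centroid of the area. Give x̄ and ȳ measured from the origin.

x̄ = 50.00 mm, ȳ = 68.24 mm

Part | A | x̄ᵢ | ȳᵢ | A·x̄ᵢ | A·ȳᵢ
web | 1120.00 | 50.00 | 40.00 | 56000.00 | 44800.00
flange | 1600.00 | 50.00 | 88.00 | 80000.00 | 140800.00
Σ | 2720.00 |  |  | 136000.00 | 185600.00
x̄ = 136000.00 / 2720.00 = 50.00 mm
ȳ = 185600.00 / 2720.00 = 68.24 mm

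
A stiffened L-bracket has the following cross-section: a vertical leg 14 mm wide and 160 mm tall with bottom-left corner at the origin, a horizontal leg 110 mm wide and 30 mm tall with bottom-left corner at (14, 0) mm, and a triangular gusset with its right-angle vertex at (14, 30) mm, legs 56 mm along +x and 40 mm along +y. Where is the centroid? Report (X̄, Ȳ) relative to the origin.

X̄ = 42.04 mm, Ȳ = 41.63 mm

Part | A | x̄ᵢ | ȳᵢ | A·x̄ᵢ | A·ȳᵢ
vertical leg | 2240.00 | 7.00 | 80.00 | 15680.00 | 179200.00
horizontal leg | 3300.00 | 69.00 | 15.00 | 227700.00 | 49500.00
gusset | 1120.00 | 32.67 | 43.33 | 36586.67 | 48533.33
Σ | 6660.00 |  |  | 279966.67 | 277233.33
X̄ = 279966.67 / 6660.00 = 42.04 mm
Ȳ = 277233.33 / 6660.00 = 41.63 mm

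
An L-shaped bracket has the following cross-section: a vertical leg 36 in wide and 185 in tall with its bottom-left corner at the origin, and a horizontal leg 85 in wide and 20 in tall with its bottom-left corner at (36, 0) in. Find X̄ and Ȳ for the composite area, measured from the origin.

vertical leg: A = 36 × 185 = 6660.00, centroid at (18.00, 92.50).
horizontal leg: A = 85 × 20 = 1700.00, centroid at (78.50, 10.00).
ΣA = 8360.00 in², ΣAX̄ = 253330.00 in³, ΣAȲ = 633050.00 in³.
X̄ = 253330.00/8360.00 = 30.30 in; Ȳ = 633050.00/8360.00 = 75.72 in.

X̄ = 30.30 in, Ȳ = 75.72 in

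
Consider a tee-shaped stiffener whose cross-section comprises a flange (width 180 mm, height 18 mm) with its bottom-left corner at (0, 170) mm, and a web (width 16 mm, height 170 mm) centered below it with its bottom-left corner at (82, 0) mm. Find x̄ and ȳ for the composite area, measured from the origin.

x̄ = 90.00 mm, ȳ = 136.10 mm

web: A = 16 × 170 = 2720.00, centroid at (90.00, 85.00).
flange: A = 180 × 18 = 3240.00, centroid at (90.00, 179.00).
ΣA = 5960.00 mm²
ΣAx̄ = (2720.00)(90.00) + (3240.00)(90.00) = 536400.00 mm³
ΣAȳ = (2720.00)(85.00) + (3240.00)(179.00) = 811160.00 mm³
x̄ = 536400.00 / 5960.00 = 90.00 mm
ȳ = 811160.00 / 5960.00 = 136.10 mm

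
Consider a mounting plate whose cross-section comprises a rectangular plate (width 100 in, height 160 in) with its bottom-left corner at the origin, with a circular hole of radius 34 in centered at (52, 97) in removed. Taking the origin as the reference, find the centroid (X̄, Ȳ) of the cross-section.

Part | A | x̄ᵢ | ȳᵢ | A·x̄ᵢ | A·ȳᵢ
plate | 16000.00 | 50.00 | 80.00 | 800000.00 | 1280000.00
hole | -3631.68 | 52.00 | 97.00 | -188847.42 | -352273.07
Σ | 12368.32 |  |  | 611152.58 | 927726.93
X̄ = 611152.58 / 12368.32 = 49.41 in
Ȳ = 927726.93 / 12368.32 = 75.01 in

X̄ = 49.41 in, Ȳ = 75.01 in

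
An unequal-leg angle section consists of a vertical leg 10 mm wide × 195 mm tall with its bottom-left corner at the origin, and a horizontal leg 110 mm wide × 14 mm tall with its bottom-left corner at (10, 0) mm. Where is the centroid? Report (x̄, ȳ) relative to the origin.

x̄ = 31.48 mm, ȳ = 57.57 mm

vertical leg: A = 10 × 195 = 1950.00, centroid at (5.00, 97.50).
horizontal leg: A = 110 × 14 = 1540.00, centroid at (65.00, 7.00).
ΣA = 3490.00 mm²
ΣAx̄ = (1950.00)(5.00) + (1540.00)(65.00) = 109850.00 mm³
ΣAȳ = (1950.00)(97.50) + (1540.00)(7.00) = 200905.00 mm³
x̄ = 109850.00 / 3490.00 = 31.48 mm
ȳ = 200905.00 / 3490.00 = 57.57 mm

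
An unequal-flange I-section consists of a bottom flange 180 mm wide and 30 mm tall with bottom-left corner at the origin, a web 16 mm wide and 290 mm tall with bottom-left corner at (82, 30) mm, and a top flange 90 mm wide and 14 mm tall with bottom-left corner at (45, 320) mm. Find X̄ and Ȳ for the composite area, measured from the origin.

X̄ = 90.00 mm, Ȳ = 115.49 mm

Part | A | x̄ᵢ | ȳᵢ | A·x̄ᵢ | A·ȳᵢ
bottom flange | 5400.00 | 90.00 | 15.00 | 486000.00 | 81000.00
web | 4640.00 | 90.00 | 175.00 | 417600.00 | 812000.00
top flange | 1260.00 | 90.00 | 327.00 | 113400.00 | 412020.00
Σ | 11300.00 |  |  | 1017000.00 | 1305020.00
X̄ = 1017000.00 / 11300.00 = 90.00 mm
Ȳ = 1305020.00 / 11300.00 = 115.49 mm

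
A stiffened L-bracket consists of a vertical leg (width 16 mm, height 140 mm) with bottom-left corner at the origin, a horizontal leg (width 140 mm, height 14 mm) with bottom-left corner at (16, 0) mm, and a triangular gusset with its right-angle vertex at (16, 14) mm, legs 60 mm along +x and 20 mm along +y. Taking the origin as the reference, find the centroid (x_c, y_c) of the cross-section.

x_c = 43.35 mm, y_c = 38.11 mm

Part | A | x̄ᵢ | ȳᵢ | A·x̄ᵢ | A·ȳᵢ
vertical leg | 2240.00 | 8.00 | 70.00 | 17920.00 | 156800.00
horizontal leg | 1960.00 | 86.00 | 7.00 | 168560.00 | 13720.00
gusset | 600.00 | 36.00 | 20.67 | 21600.00 | 12400.00
Σ | 4800.00 |  |  | 208080.00 | 182920.00
x_c = 208080.00 / 4800.00 = 43.35 mm
y_c = 182920.00 / 4800.00 = 38.11 mm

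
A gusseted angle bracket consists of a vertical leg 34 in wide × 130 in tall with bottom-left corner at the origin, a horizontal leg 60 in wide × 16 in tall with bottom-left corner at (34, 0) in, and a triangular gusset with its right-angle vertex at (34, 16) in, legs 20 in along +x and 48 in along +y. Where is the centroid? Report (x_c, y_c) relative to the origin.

vertical leg: A = 34 × 130 = 4420.00, centroid at (17.00, 65.00).
horizontal leg: A = 60 × 16 = 960.00, centroid at (64.00, 8.00).
gusset: A = ½·20·48 = 480.00, centroid at (40.67, 32.00).
ΣA = 5860.00 in², ΣAx_c = 156100.00 in³, ΣAy_c = 310340.00 in³.
x_c = 156100.00/5860.00 = 26.64 in; y_c = 310340.00/5860.00 = 52.96 in.

x_c = 26.64 in, y_c = 52.96 in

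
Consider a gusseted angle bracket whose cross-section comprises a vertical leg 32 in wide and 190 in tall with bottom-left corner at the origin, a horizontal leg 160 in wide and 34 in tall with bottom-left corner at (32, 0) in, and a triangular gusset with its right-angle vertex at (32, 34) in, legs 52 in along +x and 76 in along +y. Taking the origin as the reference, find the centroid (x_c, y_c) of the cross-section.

vertical leg: A = 32 × 190 = 6080.00, centroid at (16.00, 95.00).
horizontal leg: A = 160 × 34 = 5440.00, centroid at (112.00, 17.00).
gusset: A = ½·52·76 = 1976.00, centroid at (49.33, 59.33).
ΣA = 13496.00 in²
ΣAx_c = (6080.00)(16.00) + (5440.00)(112.00) + (1976.00)(49.33) = 804042.67 in³
ΣAy_c = (6080.00)(95.00) + (5440.00)(17.00) + (1976.00)(59.33) = 787322.67 in³
x_c = 804042.67 / 13496.00 = 59.58 in
y_c = 787322.67 / 13496.00 = 58.34 in

x_c = 59.58 in, y_c = 58.34 in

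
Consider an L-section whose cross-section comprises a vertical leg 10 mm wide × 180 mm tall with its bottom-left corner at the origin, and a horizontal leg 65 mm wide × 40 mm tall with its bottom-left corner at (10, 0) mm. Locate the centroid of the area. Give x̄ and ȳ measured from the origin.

Part | A | x̄ᵢ | ȳᵢ | A·x̄ᵢ | A·ȳᵢ
vertical leg | 1800.00 | 5.00 | 90.00 | 9000.00 | 162000.00
horizontal leg | 2600.00 | 42.50 | 20.00 | 110500.00 | 52000.00
Σ | 4400.00 |  |  | 119500.00 | 214000.00
x̄ = 119500.00 / 4400.00 = 27.16 mm
ȳ = 214000.00 / 4400.00 = 48.64 mm

x̄ = 27.16 mm, ȳ = 48.64 mm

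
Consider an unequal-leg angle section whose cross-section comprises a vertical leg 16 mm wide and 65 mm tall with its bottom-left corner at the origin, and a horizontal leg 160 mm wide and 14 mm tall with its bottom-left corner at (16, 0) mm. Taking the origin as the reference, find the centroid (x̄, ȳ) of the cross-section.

x̄ = 68.10 mm, ȳ = 15.09 mm

vertical leg: A = 16 × 65 = 1040.00, centroid at (8.00, 32.50).
horizontal leg: A = 160 × 14 = 2240.00, centroid at (96.00, 7.00).
ΣA = 3280.00 mm², ΣAx̄ = 223360.00 mm³, ΣAȳ = 49480.00 mm³.
x̄ = 223360.00/3280.00 = 68.10 mm; ȳ = 49480.00/3280.00 = 15.09 mm.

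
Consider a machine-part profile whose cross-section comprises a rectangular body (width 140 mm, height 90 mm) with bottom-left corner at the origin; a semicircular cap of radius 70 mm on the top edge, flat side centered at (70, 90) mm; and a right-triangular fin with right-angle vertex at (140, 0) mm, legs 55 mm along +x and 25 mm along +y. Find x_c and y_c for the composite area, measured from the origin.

x_c = 72.89 mm, y_c = 71.20 mm

rectangular body: A = 140 × 90 = 12600.00, centroid at (70.00, 45.00).
semicircular top: A = ½π·70² = 7696.90, centroid at (70.00, 119.71).
triangular fin: A = ½·55·25 = 687.50, centroid at (158.33, 8.33).
ΣA = 20984.40 mm²
ΣAx_c = (12600.00)(70.00) + (7696.90)(70.00) + (687.50)(158.33) = 1529637.31 mm³
ΣAy_c = (12600.00)(45.00) + (7696.90)(119.71) + (687.50)(8.33) = 1494117.01 mm³
x_c = 1529637.31 / 20984.40 = 72.89 mm
y_c = 1494117.01 / 20984.40 = 71.20 mm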